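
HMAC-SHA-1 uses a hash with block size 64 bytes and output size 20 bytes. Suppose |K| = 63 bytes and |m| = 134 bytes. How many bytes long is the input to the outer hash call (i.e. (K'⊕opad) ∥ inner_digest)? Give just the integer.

Key is 63 ≤ 64 bytes, zero-padded: |K'| = 64.
Outer input = (K'⊕opad) ∥ H(inner) → 64 + 20 = 84 bytes.

84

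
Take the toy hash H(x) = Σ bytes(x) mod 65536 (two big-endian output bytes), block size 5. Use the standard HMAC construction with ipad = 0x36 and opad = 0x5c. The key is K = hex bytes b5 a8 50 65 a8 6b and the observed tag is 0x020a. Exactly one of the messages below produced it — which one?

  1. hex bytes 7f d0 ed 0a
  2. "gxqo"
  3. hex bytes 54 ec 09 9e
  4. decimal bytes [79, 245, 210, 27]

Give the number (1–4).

Key hex bytes b5 a8 50 65 a8 6b is 6 bytes > B = 5, so hash it first: H(key) = 03 25, then zero-pad to 5 bytes: K' = 03 25 00 00 00.
K' ⊕ ipad = 35 13 36 36 36; K' ⊕ opad = 5f 79 5c 5c 5c.
m1: inner = H(35 13 36 36 36 7f d0 ed 0a) = 03 30; tag = H(5f 79 5c 5c 5c 03 30) = 021f
m2: inner = H(35 13 36 36 36 67 78 71 6f) = 02 a9; tag = H(5f 79 5c 5c 5c 02 a9) = 0297
m3: inner = H(35 13 36 36 36 54 ec 09 9e) = 02 d1; tag = H(5f 79 5c 5c 5c 02 d1) = 02bf
m4: inner = H(35 13 36 36 36 4f f5 d2 1b) = 03 1b; tag = H(5f 79 5c 5c 5c 03 1b) = 020a ← matches

4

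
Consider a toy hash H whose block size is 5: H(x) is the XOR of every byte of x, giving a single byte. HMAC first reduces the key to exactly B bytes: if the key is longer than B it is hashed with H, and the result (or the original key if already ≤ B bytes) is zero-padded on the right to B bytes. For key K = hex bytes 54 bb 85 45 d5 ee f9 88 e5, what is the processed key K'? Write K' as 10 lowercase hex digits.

|K| = 9 > B = 5, so first hash the key.
H(K): XOR 54⊕bb⊕85⊕45⊕d5⊕ee⊕f9⊕88⊕e5 = 80.
Zero-pad H(K) = 80 to 5 bytes: K' = 80 00 00 00 00.

8000000000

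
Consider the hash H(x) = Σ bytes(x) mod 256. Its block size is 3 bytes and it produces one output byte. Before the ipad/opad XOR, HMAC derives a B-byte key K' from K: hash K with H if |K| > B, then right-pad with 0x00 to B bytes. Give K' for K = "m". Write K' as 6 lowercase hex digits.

6d0000

Key "m" = 6d is 1 byte ≤ B = 3; zero-pad to 3 bytes: K' = 6d 00 00.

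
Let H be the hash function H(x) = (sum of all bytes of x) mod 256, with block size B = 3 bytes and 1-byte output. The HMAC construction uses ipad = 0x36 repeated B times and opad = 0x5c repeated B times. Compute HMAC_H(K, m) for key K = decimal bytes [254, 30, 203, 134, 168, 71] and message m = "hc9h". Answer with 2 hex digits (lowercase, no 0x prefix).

Key decimal bytes [254, 30, 203, 134, 168, 71] = fe 1e cb 86 a8 47 is 6 bytes > B = 3, so hash it first: H(key) = 5c, then zero-pad to 3 bytes: K' = 5c 00 00.
K' ⊕ ipad = 6a 36 36.  K' ⊕ opad = 00 5c 5c.
Inner input = (K'⊕ipad) ∥ m = 6a 36 36 ∥ 68 63 39 68.
Inner hash: sum = 106+54+54+104+99+57+104 = 578; mod 256 = 66 → 42.
Outer input = (K'⊕opad) ∥ inner = 00 5c 5c ∥ 42.
Outer hash (tag): sum = 0+92+92+66 = 250 → fa.

fa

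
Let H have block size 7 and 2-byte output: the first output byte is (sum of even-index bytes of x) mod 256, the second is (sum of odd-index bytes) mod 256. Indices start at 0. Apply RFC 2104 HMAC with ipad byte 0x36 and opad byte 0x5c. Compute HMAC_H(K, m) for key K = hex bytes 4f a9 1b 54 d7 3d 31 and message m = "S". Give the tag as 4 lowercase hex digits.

Key hex bytes 4f a9 1b 54 d7 3d 31 is exactly B = 7 bytes: K' = 4f a9 1b 54 d7 3d 31.
K' ⊕ ipad = 79 9f 2d 62 e1 0b 07.  K' ⊕ opad = 13 f5 47 08 8b 61 6d.
Inner input = (K'⊕ipad) ∥ m = 79 9f 2d 62 e1 0b 07 ∥ 53.
Inner hash: even-index sum = 398 mod 256 = 142; odd-index sum = 351 mod 256 = 95 → 8e 5f.
Outer input = (K'⊕opad) ∥ inner = 13 f5 47 08 8b 61 6d ∥ 8e 5f.
Outer hash (tag): even-index sum = 433 mod 256 = 177; odd-index sum = 492 mod 256 = 236 → b1 ec.

b1ec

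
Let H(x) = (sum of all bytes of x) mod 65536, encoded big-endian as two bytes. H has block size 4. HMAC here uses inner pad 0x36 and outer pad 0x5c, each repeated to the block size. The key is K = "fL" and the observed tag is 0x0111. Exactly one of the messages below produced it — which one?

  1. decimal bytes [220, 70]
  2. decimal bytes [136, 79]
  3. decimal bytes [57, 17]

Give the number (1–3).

Key "fL" = 66 4c is 2 bytes ≤ B = 4; zero-pad to 4 bytes: K' = 66 4c 00 00.
K' ⊕ ipad = 50 7a 36 36; K' ⊕ opad = 3a 10 5c 5c.
m1: inner = H(50 7a 36 36 dc 46) = 02 58; tag = H(3a 10 5c 5c 02 58) = 015c
m2: inner = H(50 7a 36 36 88 4f) = 02 0d; tag = H(3a 10 5c 5c 02 0d) = 0111 ← matches
m3: inner = H(50 7a 36 36 39 11) = 01 80; tag = H(3a 10 5c 5c 01 80) = 0183

2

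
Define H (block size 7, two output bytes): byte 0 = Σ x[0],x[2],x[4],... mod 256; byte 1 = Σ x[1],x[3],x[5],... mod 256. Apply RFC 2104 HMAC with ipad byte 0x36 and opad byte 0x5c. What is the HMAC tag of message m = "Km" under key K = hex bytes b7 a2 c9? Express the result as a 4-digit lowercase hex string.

Key hex bytes b7 a2 c9 is 3 bytes ≤ B = 7; zero-pad to 7 bytes: K' = b7 a2 c9 00 00 00 00.
K' ⊕ ipad = 81 94 ff 36 36 36 36.  K' ⊕ opad = eb fe 95 5c 5c 5c 5c.
Inner input = (K'⊕ipad) ∥ m = 81 94 ff 36 36 36 36 ∥ 4b 6d.
Inner hash: even-index sum = 601 mod 256 = 89; odd-index sum = 331 mod 256 = 75 → 59 4b.
Outer input = (K'⊕opad) ∥ inner = eb fe 95 5c 5c 5c 5c ∥ 59 4b.
Outer hash (tag): even-index sum = 643 mod 256 = 131; odd-index sum = 527 mod 256 = 15 → 83 0f.

830f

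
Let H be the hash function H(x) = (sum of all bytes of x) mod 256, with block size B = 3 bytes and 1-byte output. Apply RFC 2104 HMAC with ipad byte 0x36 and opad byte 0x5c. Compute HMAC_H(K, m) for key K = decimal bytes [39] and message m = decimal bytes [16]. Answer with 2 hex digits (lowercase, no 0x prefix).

c0

Key decimal bytes [39] = 27 is 1 byte ≤ B = 3; zero-pad to 3 bytes: K' = 27 00 00.
K' ⊕ ipad = 11 36 36.  K' ⊕ opad = 7b 5c 5c.
Inner input = (K'⊕ipad) ∥ m = 11 36 36 ∥ 10.
Inner hash: sum = 17+54+54+16 = 141 → 8d.
Outer input = (K'⊕opad) ∥ inner = 7b 5c 5c ∥ 8d.
Outer hash (tag): sum = 123+92+92+141 = 448; mod 256 = 192 → c0.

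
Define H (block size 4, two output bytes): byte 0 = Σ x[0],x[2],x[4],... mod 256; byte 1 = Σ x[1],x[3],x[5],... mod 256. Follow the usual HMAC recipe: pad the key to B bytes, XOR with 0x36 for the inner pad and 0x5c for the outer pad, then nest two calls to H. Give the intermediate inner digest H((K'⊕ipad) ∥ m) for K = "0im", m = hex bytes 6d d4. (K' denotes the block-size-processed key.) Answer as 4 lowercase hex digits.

ce69

Key "0im" = 30 69 6d is 3 bytes ≤ B = 4; zero-pad to 4 bytes: K' = 30 69 6d 00.
K' ⊕ ipad = 06 5f 5b 36.
Inner input = 06 5f 5b 36 ∥ 6d d4.
Inner hash: even-index sum = 206 mod 256 = 206; odd-index sum = 361 mod 256 = 105 → ce 69.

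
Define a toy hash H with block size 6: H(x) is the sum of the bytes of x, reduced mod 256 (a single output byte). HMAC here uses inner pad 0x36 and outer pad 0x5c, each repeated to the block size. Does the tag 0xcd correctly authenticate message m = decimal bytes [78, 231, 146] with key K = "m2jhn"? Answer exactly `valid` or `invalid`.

Key "m2jhn" = 6d 32 6a 68 6e is 5 bytes ≤ B = 6; zero-pad to 6 bytes: K' = 6d 32 6a 68 6e 00.
K' ⊕ ipad = 5b 04 5c 5e 58 36; K' ⊕ opad = 31 6e 36 34 32 5c.
Inner hash: sum = 91+4+92+94+88+54+78+231+146 = 878; mod 256 = 110 → 6e.
Outer hash (recomputed tag): sum = 49+110+54+52+50+92+110 = 517; mod 256 = 5 → 05.
Recomputed tag = 05; claimed = cd → mismatch.

invalid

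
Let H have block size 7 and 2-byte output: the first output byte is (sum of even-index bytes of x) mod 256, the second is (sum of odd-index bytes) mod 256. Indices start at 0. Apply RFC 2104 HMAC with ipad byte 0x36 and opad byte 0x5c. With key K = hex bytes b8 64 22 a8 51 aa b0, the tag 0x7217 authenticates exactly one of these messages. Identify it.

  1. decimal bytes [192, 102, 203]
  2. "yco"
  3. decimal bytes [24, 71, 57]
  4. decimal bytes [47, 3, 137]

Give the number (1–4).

Key hex bytes b8 64 22 a8 51 aa b0 is exactly B = 7 bytes: K' = b8 64 22 a8 51 aa b0.
K' ⊕ ipad = 8e 52 14 9e 67 9c 86; K' ⊕ opad = e4 38 7e f4 0d f6 ec.
m1: inner = H(8e 52 14 9e 67 9c 86 c0 66 cb) = f5 17; tag = H(e4 38 7e f4 0d f6 ec f5 17) = 7217 ← matches
m2: inner = H(8e 52 14 9e 67 9c 86 79 63 6f) = f2 74; tag = H(e4 38 7e f4 0d f6 ec f2 74) = cf14
m3: inner = H(8e 52 14 9e 67 9c 86 18 47 39) = d6 dd; tag = H(e4 38 7e f4 0d f6 ec d6 dd) = 38f8
m4: inner = H(8e 52 14 9e 67 9c 86 2f 03 89) = 92 44; tag = H(e4 38 7e f4 0d f6 ec 92 44) = 9fb4

1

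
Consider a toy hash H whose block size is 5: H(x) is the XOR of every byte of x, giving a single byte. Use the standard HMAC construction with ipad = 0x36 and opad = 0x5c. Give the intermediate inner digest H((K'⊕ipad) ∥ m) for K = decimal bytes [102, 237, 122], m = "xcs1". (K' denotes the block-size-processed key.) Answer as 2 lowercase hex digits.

9e

Key decimal bytes [102, 237, 122] = 66 ed 7a is 3 bytes ≤ B = 5; zero-pad to 5 bytes: K' = 66 ed 7a 00 00.
K' ⊕ ipad = 50 db 4c 36 36.
Inner input = 50 db 4c 36 36 ∥ 78 63 73 31.
Inner hash: XOR 50⊕db⊕4c⊕36⊕36⊕78⊕63⊕73⊕31 = 9e.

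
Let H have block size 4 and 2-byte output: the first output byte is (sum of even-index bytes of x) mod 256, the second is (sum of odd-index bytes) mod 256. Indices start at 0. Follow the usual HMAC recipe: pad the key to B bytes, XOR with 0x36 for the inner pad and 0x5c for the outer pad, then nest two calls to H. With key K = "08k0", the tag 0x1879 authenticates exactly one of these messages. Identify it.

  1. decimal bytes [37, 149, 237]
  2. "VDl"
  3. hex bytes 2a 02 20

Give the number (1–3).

Key "08k0" = 30 38 6b 30 is exactly B = 4 bytes: K' = 30 38 6b 30.
K' ⊕ ipad = 06 0e 5d 06; K' ⊕ opad = 6c 64 37 6c.
m1: inner = H(06 0e 5d 06 25 95 ed) = 75 a9; tag = H(6c 64 37 6c 75 a9) = 1879 ← matches
m2: inner = H(06 0e 5d 06 56 44 6c) = 25 58; tag = H(6c 64 37 6c 25 58) = c828
m3: inner = H(06 0e 5d 06 2a 02 20) = ad 16; tag = H(6c 64 37 6c ad 16) = 50e6

1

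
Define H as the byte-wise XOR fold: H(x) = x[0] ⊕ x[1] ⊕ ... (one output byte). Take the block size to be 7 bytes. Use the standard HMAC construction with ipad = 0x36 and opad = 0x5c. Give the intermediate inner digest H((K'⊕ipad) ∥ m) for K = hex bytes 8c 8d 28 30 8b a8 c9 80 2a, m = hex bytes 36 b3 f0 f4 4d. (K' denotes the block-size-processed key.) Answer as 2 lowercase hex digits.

Key hex bytes 8c 8d 28 30 8b a8 c9 80 2a is 9 bytes > B = 7, so hash it first: H(key) = 59, then zero-pad to 7 bytes: K' = 59 00 00 00 00 00 00.
K' ⊕ ipad = 6f 36 36 36 36 36 36.
Inner input = 6f 36 36 36 36 36 36 ∥ 36 b3 f0 f4 4d.
Inner hash: XOR 6f⊕36⊕36⊕36⊕36⊕36⊕36⊕36⊕b3⊕f0⊕f4⊕4d = a3.

a3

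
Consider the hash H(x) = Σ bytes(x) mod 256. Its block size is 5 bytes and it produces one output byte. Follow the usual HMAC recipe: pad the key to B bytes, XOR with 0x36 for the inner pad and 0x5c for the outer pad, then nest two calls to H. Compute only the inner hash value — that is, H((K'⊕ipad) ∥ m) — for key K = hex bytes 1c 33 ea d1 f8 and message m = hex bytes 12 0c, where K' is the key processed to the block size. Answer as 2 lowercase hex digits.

de

Key hex bytes 1c 33 ea d1 f8 is exactly B = 5 bytes: K' = 1c 33 ea d1 f8.
K' ⊕ ipad = 2a 05 dc e7 ce.
Inner input = 2a 05 dc e7 ce ∥ 12 0c.
Inner hash: sum = 42+5+220+231+206+18+12 = 734; mod 256 = 222 → de.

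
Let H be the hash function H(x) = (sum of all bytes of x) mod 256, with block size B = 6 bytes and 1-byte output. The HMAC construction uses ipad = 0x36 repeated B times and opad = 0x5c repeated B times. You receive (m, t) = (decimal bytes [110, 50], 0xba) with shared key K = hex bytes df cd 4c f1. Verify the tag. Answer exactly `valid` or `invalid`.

valid

Key hex bytes df cd 4c f1 is 4 bytes ≤ B = 6; zero-pad to 6 bytes: K' = df cd 4c f1 00 00.
K' ⊕ ipad = e9 fb 7a c7 36 36; K' ⊕ opad = 83 91 10 ad 5c 5c.
Inner hash: sum = 233+251+122+199+54+54+110+50 = 1073; mod 256 = 49 → 31.
Outer hash (recomputed tag): sum = 131+145+16+173+92+92+49 = 698; mod 256 = 186 → ba.
Recomputed tag = ba; claimed = ba → match.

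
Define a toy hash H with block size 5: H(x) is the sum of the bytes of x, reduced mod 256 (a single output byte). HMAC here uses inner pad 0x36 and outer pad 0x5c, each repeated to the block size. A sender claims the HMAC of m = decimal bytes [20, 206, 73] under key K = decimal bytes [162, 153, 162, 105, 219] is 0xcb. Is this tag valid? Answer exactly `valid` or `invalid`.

valid

Key decimal bytes [162, 153, 162, 105, 219] = a2 99 a2 69 db is exactly B = 5 bytes: K' = a2 99 a2 69 db.
K' ⊕ ipad = 94 af 94 5f ed; K' ⊕ opad = fe c5 fe 35 87.
Inner hash: sum = 148+175+148+95+237+20+206+73 = 1102; mod 256 = 78 → 4e.
Outer hash (recomputed tag): sum = 254+197+254+53+135+78 = 971; mod 256 = 203 → cb.
Recomputed tag = cb; claimed = cb → match.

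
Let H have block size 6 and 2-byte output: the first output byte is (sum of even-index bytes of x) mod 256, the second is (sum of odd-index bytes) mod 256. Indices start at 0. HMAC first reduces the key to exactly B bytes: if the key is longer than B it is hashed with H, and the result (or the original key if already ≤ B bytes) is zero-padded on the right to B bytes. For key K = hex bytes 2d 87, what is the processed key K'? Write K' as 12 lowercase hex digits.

2d8700000000

Key hex bytes 2d 87 is 2 bytes ≤ B = 6; zero-pad to 6 bytes: K' = 2d 87 00 00 00 00.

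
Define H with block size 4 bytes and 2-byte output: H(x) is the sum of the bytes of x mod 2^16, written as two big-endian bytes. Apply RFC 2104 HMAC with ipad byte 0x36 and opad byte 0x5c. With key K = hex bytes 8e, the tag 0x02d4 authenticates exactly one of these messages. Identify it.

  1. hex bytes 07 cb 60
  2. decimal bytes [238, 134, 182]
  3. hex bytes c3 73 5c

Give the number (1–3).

3

Key hex bytes 8e is 1 byte ≤ B = 4; zero-pad to 4 bytes: K' = 8e 00 00 00.
K' ⊕ ipad = b8 36 36 36; K' ⊕ opad = d2 5c 5c 5c.
m1: inner = H(b8 36 36 36 07 cb 60) = 02 8c; tag = H(d2 5c 5c 5c 02 8c) = 0274
m2: inner = H(b8 36 36 36 ee 86 b6) = 03 84; tag = H(d2 5c 5c 5c 03 84) = 026d
m3: inner = H(b8 36 36 36 c3 73 5c) = 02 ec; tag = H(d2 5c 5c 5c 02 ec) = 02d4 ← matches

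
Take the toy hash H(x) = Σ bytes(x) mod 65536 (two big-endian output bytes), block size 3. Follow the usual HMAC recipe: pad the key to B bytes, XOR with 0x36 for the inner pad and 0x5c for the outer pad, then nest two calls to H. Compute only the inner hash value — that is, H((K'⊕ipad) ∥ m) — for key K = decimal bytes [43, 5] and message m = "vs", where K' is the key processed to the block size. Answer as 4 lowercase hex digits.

016f

Key decimal bytes [43, 5] = 2b 05 is 2 bytes ≤ B = 3; zero-pad to 3 bytes: K' = 2b 05 00.
K' ⊕ ipad = 1d 33 36.
Inner input = 1d 33 36 ∥ 76 73.
Inner hash: sum = 29+51+54+118+115 = 367 → 01 6f.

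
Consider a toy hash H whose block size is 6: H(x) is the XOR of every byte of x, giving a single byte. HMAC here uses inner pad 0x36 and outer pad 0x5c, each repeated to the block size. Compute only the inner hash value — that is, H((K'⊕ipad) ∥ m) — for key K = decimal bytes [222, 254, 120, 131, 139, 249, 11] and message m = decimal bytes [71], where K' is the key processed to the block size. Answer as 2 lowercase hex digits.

e5

Key decimal bytes [222, 254, 120, 131, 139, 249, 11] = de fe 78 83 8b f9 0b is 7 bytes > B = 6, so hash it first: H(key) = a2, then zero-pad to 6 bytes: K' = a2 00 00 00 00 00.
K' ⊕ ipad = 94 36 36 36 36 36.
Inner input = 94 36 36 36 36 36 ∥ 47.
Inner hash: XOR 94⊕36⊕36⊕36⊕36⊕36⊕47 = e5.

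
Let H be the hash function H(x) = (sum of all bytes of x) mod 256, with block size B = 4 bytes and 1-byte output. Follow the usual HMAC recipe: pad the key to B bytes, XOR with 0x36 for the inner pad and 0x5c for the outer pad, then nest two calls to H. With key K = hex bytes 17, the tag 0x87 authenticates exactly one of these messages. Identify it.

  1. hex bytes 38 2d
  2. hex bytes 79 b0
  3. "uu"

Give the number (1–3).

Key hex bytes 17 is 1 byte ≤ B = 4; zero-pad to 4 bytes: K' = 17 00 00 00.
K' ⊕ ipad = 21 36 36 36; K' ⊕ opad = 4b 5c 5c 5c.
m1: inner = H(21 36 36 36 38 2d) = 28; tag = H(4b 5c 5c 5c 28) = 87 ← matches
m2: inner = H(21 36 36 36 79 b0) = ec; tag = H(4b 5c 5c 5c ec) = 4b
m3: inner = H(21 36 36 36 75 75) = ad; tag = H(4b 5c 5c 5c ad) = 0c

1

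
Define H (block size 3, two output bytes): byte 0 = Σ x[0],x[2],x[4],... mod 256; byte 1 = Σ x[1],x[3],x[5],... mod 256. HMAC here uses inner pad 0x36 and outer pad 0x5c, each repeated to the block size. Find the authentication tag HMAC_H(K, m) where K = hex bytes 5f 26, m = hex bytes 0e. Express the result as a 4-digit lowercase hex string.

Key hex bytes 5f 26 is 2 bytes ≤ B = 3; zero-pad to 3 bytes: K' = 5f 26 00.
K' ⊕ ipad = 69 10 36.  K' ⊕ opad = 03 7a 5c.
Inner input = (K'⊕ipad) ∥ m = 69 10 36 ∥ 0e.
Inner hash: even-index sum = 159 mod 256 = 159; odd-index sum = 30 mod 256 = 30 → 9f 1e.
Outer input = (K'⊕opad) ∥ inner = 03 7a 5c ∥ 9f 1e.
Outer hash (tag): even-index sum = 125 mod 256 = 125; odd-index sum = 281 mod 256 = 25 → 7d 19.

7d19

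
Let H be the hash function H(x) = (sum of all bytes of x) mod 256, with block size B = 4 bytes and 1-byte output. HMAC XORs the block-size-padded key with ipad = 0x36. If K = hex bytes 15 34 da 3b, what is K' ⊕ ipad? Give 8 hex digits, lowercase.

2302ec0d

Key hex bytes 15 34 da 3b is exactly B = 4 bytes: K' = 15 34 da 3b.
XOR each byte with 0x36: 15⊕36=23, 34⊕36=02, da⊕36=ec, 3b⊕36=0d.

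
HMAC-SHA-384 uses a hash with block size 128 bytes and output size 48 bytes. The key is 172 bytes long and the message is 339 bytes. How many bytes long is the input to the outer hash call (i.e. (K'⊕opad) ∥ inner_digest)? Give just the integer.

Key is 172 > 128 bytes, so it is hashed to 48 bytes then zero-padded to 128: |K'| = 128.
Outer input = (K'⊕opad) ∥ H(inner) → 128 + 48 = 176 bytes.

176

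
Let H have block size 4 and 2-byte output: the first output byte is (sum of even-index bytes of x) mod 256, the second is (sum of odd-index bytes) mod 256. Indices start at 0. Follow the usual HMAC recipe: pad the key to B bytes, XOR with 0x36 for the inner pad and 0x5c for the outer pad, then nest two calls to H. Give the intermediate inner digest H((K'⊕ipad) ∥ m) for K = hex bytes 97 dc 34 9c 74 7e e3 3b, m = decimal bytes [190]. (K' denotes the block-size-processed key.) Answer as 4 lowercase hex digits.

Key hex bytes 97 dc 34 9c 74 7e e3 3b is 8 bytes > B = 4, so hash it first: H(key) = 22 31, then zero-pad to 4 bytes: K' = 22 31 00 00.
K' ⊕ ipad = 14 07 36 36.
Inner input = 14 07 36 36 ∥ be.
Inner hash: even-index sum = 264 mod 256 = 8; odd-index sum = 61 mod 256 = 61 → 08 3d.

083d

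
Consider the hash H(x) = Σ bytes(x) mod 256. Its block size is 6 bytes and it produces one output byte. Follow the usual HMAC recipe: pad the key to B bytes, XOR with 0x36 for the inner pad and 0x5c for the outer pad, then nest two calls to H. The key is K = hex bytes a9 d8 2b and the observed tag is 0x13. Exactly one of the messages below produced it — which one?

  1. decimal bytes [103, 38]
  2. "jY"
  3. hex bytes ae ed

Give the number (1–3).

2

Key hex bytes a9 d8 2b is 3 bytes ≤ B = 6; zero-pad to 6 bytes: K' = a9 d8 2b 00 00 00.
K' ⊕ ipad = 9f ee 1d 36 36 36; K' ⊕ opad = f5 84 77 5c 5c 5c.
m1: inner = H(9f ee 1d 36 36 36 67 26) = d9; tag = H(f5 84 77 5c 5c 5c d9) = dd
m2: inner = H(9f ee 1d 36 36 36 6a 59) = 0f; tag = H(f5 84 77 5c 5c 5c 0f) = 13 ← matches
m3: inner = H(9f ee 1d 36 36 36 ae ed) = e7; tag = H(f5 84 77 5c 5c 5c e7) = eb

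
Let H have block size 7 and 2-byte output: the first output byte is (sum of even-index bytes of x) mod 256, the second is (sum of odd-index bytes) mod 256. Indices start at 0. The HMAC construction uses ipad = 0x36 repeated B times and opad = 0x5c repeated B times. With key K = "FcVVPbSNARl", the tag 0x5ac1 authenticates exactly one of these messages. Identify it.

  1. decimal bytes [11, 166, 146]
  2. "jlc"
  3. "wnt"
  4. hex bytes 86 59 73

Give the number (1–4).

Key "FcVVPbSNARl" = 46 63 56 56 50 62 53 4e 41 52 6c is 11 bytes > B = 7, so hash it first: H(key) = ec bb, then zero-pad to 7 bytes: K' = ec bb 00 00 00 00 00.
K' ⊕ ipad = da 8d 36 36 36 36 36; K' ⊕ opad = b0 e7 5c 5c 5c 5c 5c.
m1: inner = H(da 8d 36 36 36 36 36 0b a6 92) = 22 96; tag = H(b0 e7 5c 5c 5c 5c 5c 22 96) = 5ac1 ← matches
m2: inner = H(da 8d 36 36 36 36 36 6a 6c 63) = e8 c6; tag = H(b0 e7 5c 5c 5c 5c 5c e8 c6) = 8a87
m3: inner = H(da 8d 36 36 36 36 36 77 6e 74) = ea e4; tag = H(b0 e7 5c 5c 5c 5c 5c ea e4) = a889
m4: inner = H(da 8d 36 36 36 36 36 86 59 73) = d5 f2; tag = H(b0 e7 5c 5c 5c 5c 5c d5 f2) = b674

1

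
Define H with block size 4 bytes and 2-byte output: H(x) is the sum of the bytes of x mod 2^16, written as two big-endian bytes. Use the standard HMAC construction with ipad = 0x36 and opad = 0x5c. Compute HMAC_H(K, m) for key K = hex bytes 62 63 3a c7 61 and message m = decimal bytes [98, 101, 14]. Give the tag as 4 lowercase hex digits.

0218

Key hex bytes 62 63 3a c7 61 is 5 bytes > B = 4, so hash it first: H(key) = 02 27, then zero-pad to 4 bytes: K' = 02 27 00 00.
K' ⊕ ipad = 34 11 36 36.  K' ⊕ opad = 5e 7b 5c 5c.
Inner input = (K'⊕ipad) ∥ m = 34 11 36 36 ∥ 62 65 0e.
Inner hash: sum = 52+17+54+54+98+101+14 = 390 → 01 86.
Outer input = (K'⊕opad) ∥ inner = 5e 7b 5c 5c ∥ 01 86.
Outer hash (tag): sum = 94+123+92+92+1+134 = 536 → 02 18.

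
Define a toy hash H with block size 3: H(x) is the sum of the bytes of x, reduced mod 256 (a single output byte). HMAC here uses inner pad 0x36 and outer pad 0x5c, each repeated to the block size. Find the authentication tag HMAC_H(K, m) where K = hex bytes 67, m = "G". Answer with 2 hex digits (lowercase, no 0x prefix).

f7

Key hex bytes 67 is 1 byte ≤ B = 3; zero-pad to 3 bytes: K' = 67 00 00.
K' ⊕ ipad = 51 36 36.  K' ⊕ opad = 3b 5c 5c.
Inner input = (K'⊕ipad) ∥ m = 51 36 36 ∥ 47.
Inner hash: sum = 81+54+54+71 = 260; mod 256 = 4 → 04.
Outer input = (K'⊕opad) ∥ inner = 3b 5c 5c ∥ 04.
Outer hash (tag): sum = 59+92+92+4 = 247 → f7.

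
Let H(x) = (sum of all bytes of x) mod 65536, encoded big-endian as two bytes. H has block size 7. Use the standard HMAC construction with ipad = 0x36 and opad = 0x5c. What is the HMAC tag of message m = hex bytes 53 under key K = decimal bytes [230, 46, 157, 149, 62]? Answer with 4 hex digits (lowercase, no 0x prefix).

04cf

Key decimal bytes [230, 46, 157, 149, 62] = e6 2e 9d 95 3e is 5 bytes ≤ B = 7; zero-pad to 7 bytes: K' = e6 2e 9d 95 3e 00 00.
K' ⊕ ipad = d0 18 ab a3 08 36 36.  K' ⊕ opad = ba 72 c1 c9 62 5c 5c.
Inner input = (K'⊕ipad) ∥ m = d0 18 ab a3 08 36 36 ∥ 53.
Inner hash: sum = 208+24+171+163+8+54+54+83 = 765 → 02 fd.
Outer input = (K'⊕opad) ∥ inner = ba 72 c1 c9 62 5c 5c ∥ 02 fd.
Outer hash (tag): sum = 186+114+193+201+98+92+92+2+253 = 1231 → 04 cf.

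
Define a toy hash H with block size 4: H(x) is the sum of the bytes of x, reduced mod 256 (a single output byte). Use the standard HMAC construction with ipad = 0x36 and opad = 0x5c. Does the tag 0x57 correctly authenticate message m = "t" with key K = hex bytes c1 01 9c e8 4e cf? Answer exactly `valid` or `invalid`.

invalid

Key hex bytes c1 01 9c e8 4e cf is 6 bytes > B = 4, so hash it first: H(key) = 63, then zero-pad to 4 bytes: K' = 63 00 00 00.
K' ⊕ ipad = 55 36 36 36; K' ⊕ opad = 3f 5c 5c 5c.
Inner hash: sum = 85+54+54+54+116 = 363; mod 256 = 107 → 6b.
Outer hash (recomputed tag): sum = 63+92+92+92+107 = 446; mod 256 = 190 → be.
Recomputed tag = be; claimed = 57 → mismatch.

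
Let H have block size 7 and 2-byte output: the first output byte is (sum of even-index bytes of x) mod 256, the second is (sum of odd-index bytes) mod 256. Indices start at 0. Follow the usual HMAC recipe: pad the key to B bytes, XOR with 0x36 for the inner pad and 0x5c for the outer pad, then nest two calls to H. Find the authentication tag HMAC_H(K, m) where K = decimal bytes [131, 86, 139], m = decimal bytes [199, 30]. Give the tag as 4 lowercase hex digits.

Key decimal bytes [131, 86, 139] = 83 56 8b is 3 bytes ≤ B = 7; zero-pad to 7 bytes: K' = 83 56 8b 00 00 00 00.
K' ⊕ ipad = b5 60 bd 36 36 36 36.  K' ⊕ opad = df 0a d7 5c 5c 5c 5c.
Inner input = (K'⊕ipad) ∥ m = b5 60 bd 36 36 36 36 ∥ c7 1e.
Inner hash: even-index sum = 508 mod 256 = 252; odd-index sum = 403 mod 256 = 147 → fc 93.
Outer input = (K'⊕opad) ∥ inner = df 0a d7 5c 5c 5c 5c ∥ fc 93.
Outer hash (tag): even-index sum = 769 mod 256 = 1; odd-index sum = 446 mod 256 = 190 → 01 be.

01be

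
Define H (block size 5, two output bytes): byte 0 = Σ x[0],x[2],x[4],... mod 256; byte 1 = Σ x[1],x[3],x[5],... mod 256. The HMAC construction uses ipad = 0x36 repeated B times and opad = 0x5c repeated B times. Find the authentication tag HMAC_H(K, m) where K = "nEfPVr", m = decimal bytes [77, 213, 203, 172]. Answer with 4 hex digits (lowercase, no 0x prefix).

adc0

Key "nEfPVr" = 6e 45 66 50 56 72 is 6 bytes > B = 5, so hash it first: H(key) = 2a 07, then zero-pad to 5 bytes: K' = 2a 07 00 00 00.
K' ⊕ ipad = 1c 31 36 36 36.  K' ⊕ opad = 76 5b 5c 5c 5c.
Inner input = (K'⊕ipad) ∥ m = 1c 31 36 36 36 ∥ 4d d5 cb ac.
Inner hash: even-index sum = 521 mod 256 = 9; odd-index sum = 383 mod 256 = 127 → 09 7f.
Outer input = (K'⊕opad) ∥ inner = 76 5b 5c 5c 5c ∥ 09 7f.
Outer hash (tag): even-index sum = 429 mod 256 = 173; odd-index sum = 192 mod 256 = 192 → ad c0.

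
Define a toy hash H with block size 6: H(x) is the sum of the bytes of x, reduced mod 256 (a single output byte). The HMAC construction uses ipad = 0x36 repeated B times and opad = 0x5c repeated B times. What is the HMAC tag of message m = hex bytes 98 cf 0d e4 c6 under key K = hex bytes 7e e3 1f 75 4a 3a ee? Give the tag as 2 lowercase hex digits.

84

Key hex bytes 7e e3 1f 75 4a 3a ee is 7 bytes > B = 6, so hash it first: H(key) = 67, then zero-pad to 6 bytes: K' = 67 00 00 00 00 00.
K' ⊕ ipad = 51 36 36 36 36 36.  K' ⊕ opad = 3b 5c 5c 5c 5c 5c.
Inner input = (K'⊕ipad) ∥ m = 51 36 36 36 36 36 ∥ 98 cf 0d e4 c6.
Inner hash: sum = 81+54+54+54+54+54+152+207+13+228+198 = 1149; mod 256 = 125 → 7d.
Outer input = (K'⊕opad) ∥ inner = 3b 5c 5c 5c 5c 5c ∥ 7d.
Outer hash (tag): sum = 59+92+92+92+92+92+125 = 644; mod 256 = 132 → 84.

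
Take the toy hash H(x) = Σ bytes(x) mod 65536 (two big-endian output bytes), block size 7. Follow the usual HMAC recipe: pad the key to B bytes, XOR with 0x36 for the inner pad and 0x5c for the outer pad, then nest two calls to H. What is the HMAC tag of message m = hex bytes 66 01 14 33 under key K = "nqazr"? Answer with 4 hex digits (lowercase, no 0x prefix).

024a

Key "nqazr" = 6e 71 61 7a 72 is 5 bytes ≤ B = 7; zero-pad to 7 bytes: K' = 6e 71 61 7a 72 00 00.
K' ⊕ ipad = 58 47 57 4c 44 36 36.  K' ⊕ opad = 32 2d 3d 26 2e 5c 5c.
Inner input = (K'⊕ipad) ∥ m = 58 47 57 4c 44 36 36 ∥ 66 01 14 33.
Inner hash: sum = 88+71+87+76+68+54+54+102+1+20+51 = 672 → 02 a0.
Outer input = (K'⊕opad) ∥ inner = 32 2d 3d 26 2e 5c 5c ∥ 02 a0.
Outer hash (tag): sum = 50+45+61+38+46+92+92+2+160 = 586 → 02 4a.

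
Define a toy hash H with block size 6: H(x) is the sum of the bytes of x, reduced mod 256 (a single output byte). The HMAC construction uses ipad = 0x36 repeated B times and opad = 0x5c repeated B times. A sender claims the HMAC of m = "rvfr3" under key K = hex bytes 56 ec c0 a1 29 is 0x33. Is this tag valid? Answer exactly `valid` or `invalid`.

valid

Key hex bytes 56 ec c0 a1 29 is 5 bytes ≤ B = 6; zero-pad to 6 bytes: K' = 56 ec c0 a1 29 00.
K' ⊕ ipad = 60 da f6 97 1f 36; K' ⊕ opad = 0a b0 9c fd 75 5c.
Inner hash: sum = 96+218+246+151+31+54+114+118+102+114+51 = 1295; mod 256 = 15 → 0f.
Outer hash (recomputed tag): sum = 10+176+156+253+117+92+15 = 819; mod 256 = 51 → 33.
Recomputed tag = 33; claimed = 33 → match.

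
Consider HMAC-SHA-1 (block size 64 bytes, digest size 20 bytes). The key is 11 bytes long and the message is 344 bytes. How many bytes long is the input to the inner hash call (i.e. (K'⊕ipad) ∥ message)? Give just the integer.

Key is 11 ≤ 64 bytes, zero-padded: |K'| = 64.
Inner input = (K'⊕ipad) ∥ m → 64 + 344 = 408 bytes.

408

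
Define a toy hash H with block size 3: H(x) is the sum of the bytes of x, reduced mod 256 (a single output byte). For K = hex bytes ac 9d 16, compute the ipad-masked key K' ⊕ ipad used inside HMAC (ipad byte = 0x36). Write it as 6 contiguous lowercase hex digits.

9aab20

Key hex bytes ac 9d 16 is exactly B = 3 bytes: K' = ac 9d 16.
XOR each byte with 0x36: ac⊕36=9a, 9d⊕36=ab, 16⊕36=20.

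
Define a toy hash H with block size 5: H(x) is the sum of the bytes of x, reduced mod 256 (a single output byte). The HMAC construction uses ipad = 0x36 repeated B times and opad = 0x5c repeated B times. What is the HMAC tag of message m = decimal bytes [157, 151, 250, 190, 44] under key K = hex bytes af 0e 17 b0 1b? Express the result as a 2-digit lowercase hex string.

80

Key hex bytes af 0e 17 b0 1b is exactly B = 5 bytes: K' = af 0e 17 b0 1b.
K' ⊕ ipad = 99 38 21 86 2d.  K' ⊕ opad = f3 52 4b ec 47.
Inner input = (K'⊕ipad) ∥ m = 99 38 21 86 2d ∥ 9d 97 fa be 2c.
Inner hash: sum = 153+56+33+134+45+157+151+250+190+44 = 1213; mod 256 = 189 → bd.
Outer input = (K'⊕opad) ∥ inner = f3 52 4b ec 47 ∥ bd.
Outer hash (tag): sum = 243+82+75+236+71+189 = 896; mod 256 = 128 → 80.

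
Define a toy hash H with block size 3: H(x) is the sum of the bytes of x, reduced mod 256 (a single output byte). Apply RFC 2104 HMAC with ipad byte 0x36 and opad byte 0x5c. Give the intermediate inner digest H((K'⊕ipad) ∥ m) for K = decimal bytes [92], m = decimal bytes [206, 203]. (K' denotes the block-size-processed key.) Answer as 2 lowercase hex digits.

Key decimal bytes [92] = 5c is 1 byte ≤ B = 3; zero-pad to 3 bytes: K' = 5c 00 00.
K' ⊕ ipad = 6a 36 36.
Inner input = 6a 36 36 ∥ ce cb.
Inner hash: sum = 106+54+54+206+203 = 623; mod 256 = 111 → 6f.

6f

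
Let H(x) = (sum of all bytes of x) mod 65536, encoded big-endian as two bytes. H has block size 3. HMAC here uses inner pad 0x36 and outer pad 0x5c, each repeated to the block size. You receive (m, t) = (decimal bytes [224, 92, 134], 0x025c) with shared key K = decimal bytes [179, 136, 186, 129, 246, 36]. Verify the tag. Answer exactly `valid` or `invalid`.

Key decimal bytes [179, 136, 186, 129, 246, 36] = b3 88 ba 81 f6 24 is 6 bytes > B = 3, so hash it first: H(key) = 03 90, then zero-pad to 3 bytes: K' = 03 90 00.
K' ⊕ ipad = 35 a6 36; K' ⊕ opad = 5f cc 5c.
Inner hash: sum = 53+166+54+224+92+134 = 723 → 02 d3.
Outer hash (recomputed tag): sum = 95+204+92+2+211 = 604 → 02 5c.
Recomputed tag = 025c; claimed = 025c → match.

valid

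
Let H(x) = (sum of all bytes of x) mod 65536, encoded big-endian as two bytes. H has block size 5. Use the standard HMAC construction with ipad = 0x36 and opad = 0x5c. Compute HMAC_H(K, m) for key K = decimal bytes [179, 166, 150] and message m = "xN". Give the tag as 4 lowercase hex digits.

Key decimal bytes [179, 166, 150] = b3 a6 96 is 3 bytes ≤ B = 5; zero-pad to 5 bytes: K' = b3 a6 96 00 00.
K' ⊕ ipad = 85 90 a0 36 36.  K' ⊕ opad = ef fa ca 5c 5c.
Inner input = (K'⊕ipad) ∥ m = 85 90 a0 36 36 ∥ 78 4e.
Inner hash: sum = 133+144+160+54+54+120+78 = 743 → 02 e7.
Outer input = (K'⊕opad) ∥ inner = ef fa ca 5c 5c ∥ 02 e7.
Outer hash (tag): sum = 239+250+202+92+92+2+231 = 1108 → 04 54.

0454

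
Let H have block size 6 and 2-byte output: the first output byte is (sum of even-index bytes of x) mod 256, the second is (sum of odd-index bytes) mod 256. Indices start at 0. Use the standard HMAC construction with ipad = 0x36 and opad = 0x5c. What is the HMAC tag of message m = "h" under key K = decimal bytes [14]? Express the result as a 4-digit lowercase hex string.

16b6

Key decimal bytes [14] = 0e is 1 byte ≤ B = 6; zero-pad to 6 bytes: K' = 0e 00 00 00 00 00.
K' ⊕ ipad = 38 36 36 36 36 36.  K' ⊕ opad = 52 5c 5c 5c 5c 5c.
Inner input = (K'⊕ipad) ∥ m = 38 36 36 36 36 36 ∥ 68.
Inner hash: even-index sum = 268 mod 256 = 12; odd-index sum = 162 mod 256 = 162 → 0c a2.
Outer input = (K'⊕opad) ∥ inner = 52 5c 5c 5c 5c 5c ∥ 0c a2.
Outer hash (tag): even-index sum = 278 mod 256 = 22; odd-index sum = 438 mod 256 = 182 → 16 b6.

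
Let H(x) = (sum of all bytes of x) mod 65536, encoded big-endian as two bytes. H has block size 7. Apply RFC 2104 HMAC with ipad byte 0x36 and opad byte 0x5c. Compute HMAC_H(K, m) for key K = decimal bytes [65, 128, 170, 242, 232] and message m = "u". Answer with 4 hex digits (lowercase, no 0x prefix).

Key decimal bytes [65, 128, 170, 242, 232] = 41 80 aa f2 e8 is 5 bytes ≤ B = 7; zero-pad to 7 bytes: K' = 41 80 aa f2 e8 00 00.
K' ⊕ ipad = 77 b6 9c c4 de 36 36.  K' ⊕ opad = 1d dc f6 ae b4 5c 5c.
Inner input = (K'⊕ipad) ∥ m = 77 b6 9c c4 de 36 36 ∥ 75.
Inner hash: sum = 119+182+156+196+222+54+54+117 = 1100 → 04 4c.
Outer input = (K'⊕opad) ∥ inner = 1d dc f6 ae b4 5c 5c ∥ 04 4c.
Outer hash (tag): sum = 29+220+246+174+180+92+92+4+76 = 1113 → 04 59.

0459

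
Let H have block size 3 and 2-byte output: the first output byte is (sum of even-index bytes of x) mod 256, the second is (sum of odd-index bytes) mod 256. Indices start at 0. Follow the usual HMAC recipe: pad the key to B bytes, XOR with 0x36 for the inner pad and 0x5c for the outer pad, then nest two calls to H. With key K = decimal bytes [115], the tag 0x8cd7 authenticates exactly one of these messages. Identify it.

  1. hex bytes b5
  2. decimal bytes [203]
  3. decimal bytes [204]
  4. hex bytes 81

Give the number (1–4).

2

Key decimal bytes [115] = 73 is 1 byte ≤ B = 3; zero-pad to 3 bytes: K' = 73 00 00.
K' ⊕ ipad = 45 36 36; K' ⊕ opad = 2f 5c 5c.
m1: inner = H(45 36 36 b5) = 7b eb; tag = H(2f 5c 5c 7b eb) = 76d7
m2: inner = H(45 36 36 cb) = 7b 01; tag = H(2f 5c 5c 7b 01) = 8cd7 ← matches
m3: inner = H(45 36 36 cc) = 7b 02; tag = H(2f 5c 5c 7b 02) = 8dd7
m4: inner = H(45 36 36 81) = 7b b7; tag = H(2f 5c 5c 7b b7) = 42d7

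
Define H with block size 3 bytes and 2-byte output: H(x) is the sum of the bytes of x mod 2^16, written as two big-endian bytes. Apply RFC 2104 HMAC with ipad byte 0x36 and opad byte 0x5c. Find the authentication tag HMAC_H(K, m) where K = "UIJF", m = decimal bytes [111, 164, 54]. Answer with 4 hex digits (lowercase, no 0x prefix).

Key "UIJF" = 55 49 4a 46 is 4 bytes > B = 3, so hash it first: H(key) = 01 2e, then zero-pad to 3 bytes: K' = 01 2e 00.
K' ⊕ ipad = 37 18 36.  K' ⊕ opad = 5d 72 5c.
Inner input = (K'⊕ipad) ∥ m = 37 18 36 ∥ 6f a4 36.
Inner hash: sum = 55+24+54+111+164+54 = 462 → 01 ce.
Outer input = (K'⊕opad) ∥ inner = 5d 72 5c ∥ 01 ce.
Outer hash (tag): sum = 93+114+92+1+206 = 506 → 01 fa.

01fa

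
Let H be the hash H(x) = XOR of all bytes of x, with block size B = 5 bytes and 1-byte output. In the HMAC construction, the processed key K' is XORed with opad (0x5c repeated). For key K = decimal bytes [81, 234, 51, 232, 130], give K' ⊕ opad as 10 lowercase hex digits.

Key decimal bytes [81, 234, 51, 232, 130] = 51 ea 33 e8 82 is exactly B = 5 bytes: K' = 51 ea 33 e8 82.
XOR each byte with 0x5c: 51⊕5c=0d, ea⊕5c=b6, 33⊕5c=6f, e8⊕5c=b4, 82⊕5c=de.

0db66fb4de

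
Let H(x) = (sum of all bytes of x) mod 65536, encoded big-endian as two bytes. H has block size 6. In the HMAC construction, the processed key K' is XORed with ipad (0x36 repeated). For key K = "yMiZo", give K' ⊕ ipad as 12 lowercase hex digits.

4f7b5f6c5936

Key "yMiZo" = 79 4d 69 5a 6f is 5 bytes ≤ B = 6; zero-pad to 6 bytes: K' = 79 4d 69 5a 6f 00.
XOR each byte with 0x36: 79⊕36=4f, 4d⊕36=7b, 69⊕36=5f, 5a⊕36=6c, 6f⊕36=59, 00⊕36=36.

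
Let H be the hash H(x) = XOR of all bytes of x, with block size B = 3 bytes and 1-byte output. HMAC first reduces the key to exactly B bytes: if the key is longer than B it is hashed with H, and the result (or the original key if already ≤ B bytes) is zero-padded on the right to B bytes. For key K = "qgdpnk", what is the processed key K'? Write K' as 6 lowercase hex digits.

|K| = 6 > B = 3, so first hash the key.
H(K): XOR 71⊕67⊕64⊕70⊕6e⊕6b = 07.
Zero-pad H(K) = 07 to 3 bytes: K' = 07 00 00.

070000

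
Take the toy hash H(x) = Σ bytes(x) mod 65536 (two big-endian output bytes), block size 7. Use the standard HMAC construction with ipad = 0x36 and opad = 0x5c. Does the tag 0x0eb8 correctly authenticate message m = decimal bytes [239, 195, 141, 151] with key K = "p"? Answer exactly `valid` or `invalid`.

invalid

Key "p" = 70 is 1 byte ≤ B = 7; zero-pad to 7 bytes: K' = 70 00 00 00 00 00 00.
K' ⊕ ipad = 46 36 36 36 36 36 36; K' ⊕ opad = 2c 5c 5c 5c 5c 5c 5c.
Inner hash: sum = 70+54+54+54+54+54+54+239+195+141+151 = 1120 → 04 60.
Outer hash (recomputed tag): sum = 44+92+92+92+92+92+92+4+96 = 696 → 02 b8.
Recomputed tag = 02b8; claimed = 0eb8 → mismatch.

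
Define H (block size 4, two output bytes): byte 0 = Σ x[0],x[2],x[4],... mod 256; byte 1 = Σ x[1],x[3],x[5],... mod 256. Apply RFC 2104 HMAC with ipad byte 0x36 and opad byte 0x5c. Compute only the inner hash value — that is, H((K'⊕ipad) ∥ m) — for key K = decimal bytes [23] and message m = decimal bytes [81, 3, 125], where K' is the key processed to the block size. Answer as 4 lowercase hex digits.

Key decimal bytes [23] = 17 is 1 byte ≤ B = 4; zero-pad to 4 bytes: K' = 17 00 00 00.
K' ⊕ ipad = 21 36 36 36.
Inner input = 21 36 36 36 ∥ 51 03 7d.
Inner hash: even-index sum = 293 mod 256 = 37; odd-index sum = 111 mod 256 = 111 → 25 6f.

256f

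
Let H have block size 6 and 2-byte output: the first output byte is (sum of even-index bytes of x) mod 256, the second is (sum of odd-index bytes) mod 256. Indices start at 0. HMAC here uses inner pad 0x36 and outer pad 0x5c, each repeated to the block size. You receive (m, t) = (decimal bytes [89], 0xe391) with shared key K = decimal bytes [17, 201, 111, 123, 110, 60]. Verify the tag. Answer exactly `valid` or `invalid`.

invalid

Key decimal bytes [17, 201, 111, 123, 110, 60] = 11 c9 6f 7b 6e 3c is exactly B = 6 bytes: K' = 11 c9 6f 7b 6e 3c.
K' ⊕ ipad = 27 ff 59 4d 58 0a; K' ⊕ opad = 4d 95 33 27 32 60.
Inner hash: even-index sum = 305 mod 256 = 49; odd-index sum = 342 mod 256 = 86 → 31 56.
Outer hash (recomputed tag): even-index sum = 227 mod 256 = 227; odd-index sum = 370 mod 256 = 114 → e3 72.
Recomputed tag = e372; claimed = e391 → mismatch.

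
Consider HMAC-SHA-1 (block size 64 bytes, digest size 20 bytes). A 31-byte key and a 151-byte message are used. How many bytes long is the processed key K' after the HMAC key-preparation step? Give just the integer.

Key is 31 ≤ 64 bytes, zero-padded: |K'| = 64.

64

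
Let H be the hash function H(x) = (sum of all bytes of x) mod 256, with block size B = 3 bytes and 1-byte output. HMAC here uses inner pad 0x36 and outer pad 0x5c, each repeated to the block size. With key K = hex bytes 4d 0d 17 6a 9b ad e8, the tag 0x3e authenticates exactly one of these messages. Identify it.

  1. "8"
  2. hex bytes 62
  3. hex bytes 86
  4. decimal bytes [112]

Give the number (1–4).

3

Key hex bytes 4d 0d 17 6a 9b ad e8 is 7 bytes > B = 3, so hash it first: H(key) = 0b, then zero-pad to 3 bytes: K' = 0b 00 00.
K' ⊕ ipad = 3d 36 36; K' ⊕ opad = 57 5c 5c.
m1: inner = H(3d 36 36 38) = e1; tag = H(57 5c 5c e1) = f0
m2: inner = H(3d 36 36 62) = 0b; tag = H(57 5c 5c 0b) = 1a
m3: inner = H(3d 36 36 86) = 2f; tag = H(57 5c 5c 2f) = 3e ← matches
m4: inner = H(3d 36 36 70) = 19; tag = H(57 5c 5c 19) = 28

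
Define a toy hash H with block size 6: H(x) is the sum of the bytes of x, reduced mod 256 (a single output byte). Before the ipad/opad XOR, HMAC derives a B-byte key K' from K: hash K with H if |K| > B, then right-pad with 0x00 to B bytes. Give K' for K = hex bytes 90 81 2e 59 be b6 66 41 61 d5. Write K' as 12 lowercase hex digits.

e90000000000

|K| = 10 > B = 6, so first hash the key.
H(K): sum = 144+129+46+89+190+182+102+65+97+213 = 1257; mod 256 = 233 → e9.
Zero-pad H(K) = e9 to 6 bytes: K' = e9 00 00 00 00 00.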